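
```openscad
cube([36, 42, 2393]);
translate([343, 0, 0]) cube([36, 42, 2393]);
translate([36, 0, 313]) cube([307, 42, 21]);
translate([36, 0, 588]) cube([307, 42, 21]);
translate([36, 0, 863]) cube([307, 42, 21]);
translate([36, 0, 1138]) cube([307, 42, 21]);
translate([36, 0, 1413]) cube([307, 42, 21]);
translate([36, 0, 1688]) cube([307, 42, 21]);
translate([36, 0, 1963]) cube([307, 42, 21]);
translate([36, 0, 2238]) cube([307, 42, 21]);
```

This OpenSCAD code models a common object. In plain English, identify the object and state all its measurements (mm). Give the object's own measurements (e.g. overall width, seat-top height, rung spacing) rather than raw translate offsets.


A straight ladder. Two 36×42 mm vertical rails, 2393 mm tall, stand 379 mm apart (outside-to-outside) with their front faces coplanar on the −y side. 8 rungs, each 42 mm deep and 21 mm tall, span between the inner faces of the rails, front faces flush with the rails. The lowest rung's underside is at z = 313 mm and rungs are spaced 275 mm apart (underside to underside).


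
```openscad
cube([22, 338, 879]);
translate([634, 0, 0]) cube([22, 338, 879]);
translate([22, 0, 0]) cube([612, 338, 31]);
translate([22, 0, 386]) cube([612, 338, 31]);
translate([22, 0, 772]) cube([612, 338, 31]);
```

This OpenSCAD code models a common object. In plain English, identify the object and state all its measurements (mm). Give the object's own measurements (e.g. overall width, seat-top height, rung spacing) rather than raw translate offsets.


An open bookshelf. Two side panels, each 22 mm thick, 338 mm deep and 879 mm tall, stand 656 mm apart (outside-to-outside). Between them sit 3 shelves, each 31 mm thick and 338 mm deep, spanning the full gap between the sides. The bottom shelf rests on the floor (its underside at z = 0) and the clear gap between one shelf's top and the next shelf's underside is 355 mm.


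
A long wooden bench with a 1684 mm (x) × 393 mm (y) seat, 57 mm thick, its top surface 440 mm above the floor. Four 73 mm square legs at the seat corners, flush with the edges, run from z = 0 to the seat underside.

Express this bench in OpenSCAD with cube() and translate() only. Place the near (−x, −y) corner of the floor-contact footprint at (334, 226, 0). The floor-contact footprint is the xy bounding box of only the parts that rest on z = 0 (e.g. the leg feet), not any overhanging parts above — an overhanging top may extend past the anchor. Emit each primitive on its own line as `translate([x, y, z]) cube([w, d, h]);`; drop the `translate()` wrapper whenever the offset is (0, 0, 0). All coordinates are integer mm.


translate([334, 226, 383]) cube([1684, 393, 57]);
translate([334, 226, 0]) cube([73, 73, 383]);
translate([334, 546, 0]) cube([73, 73, 383]);
translate([1945, 226, 0]) cube([73, 73, 383]);
translate([1945, 546, 0]) cube([73, 73, 383]);


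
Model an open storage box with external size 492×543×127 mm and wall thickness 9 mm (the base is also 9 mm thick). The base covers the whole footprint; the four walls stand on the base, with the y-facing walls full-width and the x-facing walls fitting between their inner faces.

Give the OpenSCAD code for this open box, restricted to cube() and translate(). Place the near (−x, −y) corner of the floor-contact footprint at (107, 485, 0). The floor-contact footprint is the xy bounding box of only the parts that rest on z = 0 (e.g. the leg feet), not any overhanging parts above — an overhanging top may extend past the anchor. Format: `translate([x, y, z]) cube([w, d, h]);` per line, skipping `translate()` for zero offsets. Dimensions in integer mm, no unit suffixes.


translate([107, 485, 0]) cube([492, 543, 9]);
translate([107, 485, 9]) cube([492, 9, 118]);
translate([107, 1019, 9]) cube([492, 9, 118]);
translate([107, 494, 9]) cube([9, 525, 118]);
translate([590, 494, 9]) cube([9, 525, 118]);


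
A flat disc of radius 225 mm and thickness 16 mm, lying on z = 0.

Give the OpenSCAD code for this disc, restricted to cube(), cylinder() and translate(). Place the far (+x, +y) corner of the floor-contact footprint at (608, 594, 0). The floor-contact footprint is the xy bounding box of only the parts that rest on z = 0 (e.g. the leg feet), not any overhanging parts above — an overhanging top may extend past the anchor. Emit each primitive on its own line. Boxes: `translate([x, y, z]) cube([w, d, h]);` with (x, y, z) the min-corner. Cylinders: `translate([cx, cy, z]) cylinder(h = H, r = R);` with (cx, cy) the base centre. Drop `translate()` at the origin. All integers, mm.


translate([383, 369, 0]) cylinder(h = 16, r = 225);


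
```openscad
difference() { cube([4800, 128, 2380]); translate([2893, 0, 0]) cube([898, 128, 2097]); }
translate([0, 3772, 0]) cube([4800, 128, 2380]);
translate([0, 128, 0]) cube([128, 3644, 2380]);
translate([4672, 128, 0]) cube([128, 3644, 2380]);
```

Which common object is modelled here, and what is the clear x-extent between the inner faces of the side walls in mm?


A single room. The interior width is 4544 mm.

Four walls enclosing a rectangle with a door in the front wall — a room. Outside width 4800 minus two 128 mm walls gives 4544 mm.


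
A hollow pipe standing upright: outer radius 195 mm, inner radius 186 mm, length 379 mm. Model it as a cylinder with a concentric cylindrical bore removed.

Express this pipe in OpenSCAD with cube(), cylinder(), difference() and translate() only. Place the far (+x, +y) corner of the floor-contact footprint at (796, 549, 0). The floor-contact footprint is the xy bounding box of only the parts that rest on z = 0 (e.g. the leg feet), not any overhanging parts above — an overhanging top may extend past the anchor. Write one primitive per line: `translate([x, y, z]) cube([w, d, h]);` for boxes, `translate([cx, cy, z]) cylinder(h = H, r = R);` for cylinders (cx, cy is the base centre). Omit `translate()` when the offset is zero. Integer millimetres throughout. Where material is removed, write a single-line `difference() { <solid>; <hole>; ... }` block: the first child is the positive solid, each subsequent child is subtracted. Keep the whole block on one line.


difference() { translate([601, 354, 0]) cylinder(h = 379, r = 195); translate([601, 354, 0]) cylinder(h = 379, r = 186); }


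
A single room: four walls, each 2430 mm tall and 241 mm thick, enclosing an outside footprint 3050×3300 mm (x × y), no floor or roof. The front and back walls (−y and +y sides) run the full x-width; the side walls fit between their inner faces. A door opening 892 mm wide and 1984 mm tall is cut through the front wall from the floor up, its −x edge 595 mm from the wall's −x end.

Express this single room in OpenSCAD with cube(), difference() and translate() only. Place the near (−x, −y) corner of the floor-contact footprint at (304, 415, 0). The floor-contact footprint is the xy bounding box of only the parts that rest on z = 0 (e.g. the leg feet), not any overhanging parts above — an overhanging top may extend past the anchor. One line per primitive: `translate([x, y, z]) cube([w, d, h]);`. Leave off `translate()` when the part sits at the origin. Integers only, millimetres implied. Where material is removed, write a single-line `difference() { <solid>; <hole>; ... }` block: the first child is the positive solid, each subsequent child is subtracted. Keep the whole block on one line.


difference() { translate([304, 415, 0]) cube([3050, 241, 2430]); translate([899, 415, 0]) cube([892, 241, 1984]); }
translate([304, 3474, 0]) cube([3050, 241, 2430]);
translate([304, 656, 0]) cube([241, 2818, 2430]);
translate([3113, 656, 0]) cube([241, 2818, 2430]);


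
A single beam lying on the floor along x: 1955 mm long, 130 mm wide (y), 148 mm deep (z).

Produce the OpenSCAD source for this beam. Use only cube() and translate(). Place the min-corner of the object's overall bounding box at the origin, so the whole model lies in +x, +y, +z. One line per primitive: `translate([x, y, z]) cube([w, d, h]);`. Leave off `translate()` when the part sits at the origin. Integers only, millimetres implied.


cube([1955, 130, 148]);


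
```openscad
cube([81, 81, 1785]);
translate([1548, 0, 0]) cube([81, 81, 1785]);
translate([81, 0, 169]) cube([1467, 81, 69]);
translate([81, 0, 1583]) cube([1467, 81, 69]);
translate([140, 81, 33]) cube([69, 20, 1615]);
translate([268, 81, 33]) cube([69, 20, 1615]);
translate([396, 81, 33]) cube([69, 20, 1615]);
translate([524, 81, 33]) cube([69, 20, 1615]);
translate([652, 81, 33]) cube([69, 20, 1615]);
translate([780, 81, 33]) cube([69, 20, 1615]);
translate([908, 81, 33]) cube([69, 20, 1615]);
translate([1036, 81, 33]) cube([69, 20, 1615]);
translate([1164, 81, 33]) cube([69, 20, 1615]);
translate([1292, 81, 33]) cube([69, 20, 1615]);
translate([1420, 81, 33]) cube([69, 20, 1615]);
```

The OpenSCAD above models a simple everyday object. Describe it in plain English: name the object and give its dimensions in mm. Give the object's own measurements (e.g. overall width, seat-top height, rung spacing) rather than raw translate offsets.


A fence section. Two 81×81 mm posts, 1785 mm tall, stand on the floor with a clear span of 1467 mm between their inner faces. Two horizontal rails of 81×69 mm section span the gap between the posts with their undersides at z = 169 mm and z = 1583 mm, flush with the posts' −y face. 11 pickets, each 69 mm wide, 20 mm thick and 1615 mm tall, are fixed to the +y face of the rails with their bottoms at z = 33 mm, spaced across the span with a 59 mm gap after the −x post and between neighbouring pickets and before the +x post.


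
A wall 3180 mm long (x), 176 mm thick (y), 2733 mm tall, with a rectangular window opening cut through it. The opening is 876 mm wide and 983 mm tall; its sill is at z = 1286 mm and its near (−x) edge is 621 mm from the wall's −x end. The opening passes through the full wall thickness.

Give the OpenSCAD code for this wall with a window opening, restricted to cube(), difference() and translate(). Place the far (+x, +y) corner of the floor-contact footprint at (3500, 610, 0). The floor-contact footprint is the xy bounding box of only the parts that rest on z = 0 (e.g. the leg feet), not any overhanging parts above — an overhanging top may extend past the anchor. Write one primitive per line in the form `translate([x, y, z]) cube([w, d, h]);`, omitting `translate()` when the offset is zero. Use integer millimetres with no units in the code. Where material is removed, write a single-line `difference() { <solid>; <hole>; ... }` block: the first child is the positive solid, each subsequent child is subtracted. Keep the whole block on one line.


difference() { translate([320, 434, 0]) cube([3180, 176, 2733]); translate([941, 434, 1286]) cube([876, 176, 983]); }


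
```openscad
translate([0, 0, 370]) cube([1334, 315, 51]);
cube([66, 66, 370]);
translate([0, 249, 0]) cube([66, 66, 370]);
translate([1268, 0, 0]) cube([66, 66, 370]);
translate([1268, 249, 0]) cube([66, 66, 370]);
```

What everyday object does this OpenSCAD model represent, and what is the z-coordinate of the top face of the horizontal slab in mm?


A bench. The seat-top height is 421 mm.

A long slab on four corner posts — a bench. The slab sits at z = 370 with thickness 51, so the top is 370 + 51 = 421 mm.


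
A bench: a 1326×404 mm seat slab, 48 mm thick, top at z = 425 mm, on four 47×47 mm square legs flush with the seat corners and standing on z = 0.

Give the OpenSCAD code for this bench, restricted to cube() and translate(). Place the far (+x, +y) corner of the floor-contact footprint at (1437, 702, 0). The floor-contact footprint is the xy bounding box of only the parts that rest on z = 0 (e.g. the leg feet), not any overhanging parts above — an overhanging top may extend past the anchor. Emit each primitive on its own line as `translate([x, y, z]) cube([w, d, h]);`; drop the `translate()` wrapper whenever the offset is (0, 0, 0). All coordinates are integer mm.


translate([111, 298, 377]) cube([1326, 404, 48]);
translate([111, 298, 0]) cube([47, 47, 377]);
translate([111, 655, 0]) cube([47, 47, 377]);
translate([1390, 298, 0]) cube([47, 47, 377]);
translate([1390, 655, 0]) cube([47, 47, 377]);


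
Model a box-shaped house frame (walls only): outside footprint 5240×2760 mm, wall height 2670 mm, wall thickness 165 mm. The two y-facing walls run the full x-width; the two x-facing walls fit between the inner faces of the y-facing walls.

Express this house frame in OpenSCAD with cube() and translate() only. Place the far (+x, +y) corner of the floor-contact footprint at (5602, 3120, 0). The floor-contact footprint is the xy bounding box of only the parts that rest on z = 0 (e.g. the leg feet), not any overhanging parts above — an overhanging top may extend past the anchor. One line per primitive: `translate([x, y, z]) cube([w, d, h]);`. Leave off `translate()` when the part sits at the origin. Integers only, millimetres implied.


translate([362, 360, 0]) cube([5240, 165, 2670]);
translate([362, 2955, 0]) cube([5240, 165, 2670]);
translate([362, 525, 0]) cube([165, 2430, 2670]);
translate([5437, 525, 0]) cube([165, 2430, 2670]);


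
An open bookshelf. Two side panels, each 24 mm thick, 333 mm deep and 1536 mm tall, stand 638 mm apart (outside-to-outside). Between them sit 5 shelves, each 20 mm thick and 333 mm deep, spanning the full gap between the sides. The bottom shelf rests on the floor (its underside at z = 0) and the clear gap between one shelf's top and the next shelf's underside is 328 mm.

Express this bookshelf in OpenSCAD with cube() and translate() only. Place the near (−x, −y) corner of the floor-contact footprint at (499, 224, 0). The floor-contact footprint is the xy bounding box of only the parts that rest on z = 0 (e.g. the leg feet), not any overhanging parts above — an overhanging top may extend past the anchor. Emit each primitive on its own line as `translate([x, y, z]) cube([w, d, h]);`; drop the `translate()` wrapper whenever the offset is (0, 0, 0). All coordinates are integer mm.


translate([499, 224, 0]) cube([24, 333, 1536]);
translate([1113, 224, 0]) cube([24, 333, 1536]);
translate([523, 224, 0]) cube([590, 333, 20]);
translate([523, 224, 348]) cube([590, 333, 20]);
translate([523, 224, 696]) cube([590, 333, 20]);
translate([523, 224, 1044]) cube([590, 333, 20]);
translate([523, 224, 1392]) cube([590, 333, 20]);


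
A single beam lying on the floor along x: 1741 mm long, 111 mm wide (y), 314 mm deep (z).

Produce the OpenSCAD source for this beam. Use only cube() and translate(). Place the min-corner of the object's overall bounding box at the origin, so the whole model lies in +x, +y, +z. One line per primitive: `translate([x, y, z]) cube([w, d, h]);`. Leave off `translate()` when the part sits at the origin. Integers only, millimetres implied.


cube([1741, 111, 314]);


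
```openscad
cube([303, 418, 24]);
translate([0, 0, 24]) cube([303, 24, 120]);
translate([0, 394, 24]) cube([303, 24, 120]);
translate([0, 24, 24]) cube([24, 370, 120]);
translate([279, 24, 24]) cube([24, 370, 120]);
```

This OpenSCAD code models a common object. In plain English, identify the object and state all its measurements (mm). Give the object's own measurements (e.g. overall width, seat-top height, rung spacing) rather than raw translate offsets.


An open-topped rectangular box: outside dimensions 303×418×144 mm, with a uniform wall and base thickness of 24 mm. The base is a full 303×418 slab on the floor; four walls sit on top of the base. The front and back walls (the −y and +y sides) span the full width; the two side walls fit between them.


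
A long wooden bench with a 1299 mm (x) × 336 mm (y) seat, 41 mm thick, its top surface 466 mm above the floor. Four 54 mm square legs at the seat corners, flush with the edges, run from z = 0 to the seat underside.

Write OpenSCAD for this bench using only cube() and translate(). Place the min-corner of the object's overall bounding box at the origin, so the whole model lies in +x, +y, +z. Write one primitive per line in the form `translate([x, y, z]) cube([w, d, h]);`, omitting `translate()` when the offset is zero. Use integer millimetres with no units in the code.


translate([0, 0, 425]) cube([1299, 336, 41]);
cube([54, 54, 425]);
translate([0, 282, 0]) cube([54, 54, 425]);
translate([1245, 0, 0]) cube([54, 54, 425]);
translate([1245, 282, 0]) cube([54, 54, 425]);


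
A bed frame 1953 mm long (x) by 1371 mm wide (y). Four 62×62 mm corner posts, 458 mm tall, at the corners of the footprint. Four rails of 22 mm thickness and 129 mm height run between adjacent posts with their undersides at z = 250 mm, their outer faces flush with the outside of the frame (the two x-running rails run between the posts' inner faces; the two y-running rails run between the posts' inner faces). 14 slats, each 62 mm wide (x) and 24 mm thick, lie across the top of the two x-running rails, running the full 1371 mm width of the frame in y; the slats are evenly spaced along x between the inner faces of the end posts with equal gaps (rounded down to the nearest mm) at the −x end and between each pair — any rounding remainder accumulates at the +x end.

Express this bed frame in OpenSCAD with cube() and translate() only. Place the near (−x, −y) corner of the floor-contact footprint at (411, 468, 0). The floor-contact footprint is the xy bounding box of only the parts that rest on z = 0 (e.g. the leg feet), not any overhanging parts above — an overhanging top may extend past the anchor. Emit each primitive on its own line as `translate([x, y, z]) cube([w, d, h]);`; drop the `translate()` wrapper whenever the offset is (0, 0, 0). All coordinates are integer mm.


translate([411, 468, 0]) cube([62, 62, 458]);
translate([411, 1777, 0]) cube([62, 62, 458]);
translate([2302, 468, 0]) cube([62, 62, 458]);
translate([2302, 1777, 0]) cube([62, 62, 458]);
translate([473, 468, 250]) cube([1829, 22, 129]);
translate([473, 1817, 250]) cube([1829, 22, 129]);
translate([411, 530, 250]) cube([22, 1247, 129]);
translate([2342, 530, 250]) cube([22, 1247, 129]);
translate([537, 468, 379]) cube([62, 1371, 24]);
translate([663, 468, 379]) cube([62, 1371, 24]);
translate([789, 468, 379]) cube([62, 1371, 24]);
translate([915, 468, 379]) cube([62, 1371, 24]);
translate([1041, 468, 379]) cube([62, 1371, 24]);
translate([1167, 468, 379]) cube([62, 1371, 24]);
translate([1293, 468, 379]) cube([62, 1371, 24]);
translate([1419, 468, 379]) cube([62, 1371, 24]);
translate([1545, 468, 379]) cube([62, 1371, 24]);
translate([1671, 468, 379]) cube([62, 1371, 24]);
translate([1797, 468, 379]) cube([62, 1371, 24]);
translate([1923, 468, 379]) cube([62, 1371, 24]);
translate([2049, 468, 379]) cube([62, 1371, 24]);
translate([2175, 468, 379]) cube([62, 1371, 24]);


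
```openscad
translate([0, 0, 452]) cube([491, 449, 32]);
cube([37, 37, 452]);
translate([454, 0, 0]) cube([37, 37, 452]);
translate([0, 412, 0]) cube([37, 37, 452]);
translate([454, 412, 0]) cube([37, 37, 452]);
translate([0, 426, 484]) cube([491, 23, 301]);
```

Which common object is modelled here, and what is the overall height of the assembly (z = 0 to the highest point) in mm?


A chair. The overall height is 785 mm.

A slab on four corner posts with a tall panel at the back — a chair. The seat slab sits at z = 452 with thickness 32, and the 301 mm backrest starts at the seat top, so the overall height is 452 + 32 + 301 = 785 mm.


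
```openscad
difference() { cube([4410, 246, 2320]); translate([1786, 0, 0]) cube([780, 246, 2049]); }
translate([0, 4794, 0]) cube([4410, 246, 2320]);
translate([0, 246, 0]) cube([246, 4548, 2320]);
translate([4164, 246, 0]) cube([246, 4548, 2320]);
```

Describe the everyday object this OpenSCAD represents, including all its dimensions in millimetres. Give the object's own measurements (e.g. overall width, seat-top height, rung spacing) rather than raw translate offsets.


A single room: four walls, each 2320 mm tall and 246 mm thick, enclosing an outside footprint 4410×5040 mm (x × y), no floor or roof. The front and back walls (−y and +y sides) run the full x-width; the side walls fit between their inner faces. A door opening 780 mm wide and 2049 mm tall is cut through the front wall from the floor up, its −x edge 1786 mm from the wall's −x end.


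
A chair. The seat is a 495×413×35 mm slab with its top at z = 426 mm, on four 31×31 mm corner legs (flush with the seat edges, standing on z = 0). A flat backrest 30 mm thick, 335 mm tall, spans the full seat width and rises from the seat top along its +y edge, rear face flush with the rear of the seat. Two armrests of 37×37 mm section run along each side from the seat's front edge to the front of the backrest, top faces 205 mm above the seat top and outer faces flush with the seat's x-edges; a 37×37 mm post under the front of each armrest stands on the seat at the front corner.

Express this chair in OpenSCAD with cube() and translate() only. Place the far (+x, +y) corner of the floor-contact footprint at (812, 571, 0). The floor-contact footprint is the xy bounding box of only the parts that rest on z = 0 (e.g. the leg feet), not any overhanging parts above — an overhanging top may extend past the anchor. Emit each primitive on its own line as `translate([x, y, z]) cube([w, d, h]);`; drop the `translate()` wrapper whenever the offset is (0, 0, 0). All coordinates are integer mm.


translate([317, 158, 391]) cube([495, 413, 35]);
translate([317, 158, 0]) cube([31, 31, 391]);
translate([781, 158, 0]) cube([31, 31, 391]);
translate([317, 540, 0]) cube([31, 31, 391]);
translate([781, 540, 0]) cube([31, 31, 391]);
translate([317, 541, 426]) cube([495, 30, 335]);
translate([317, 158, 594]) cube([37, 383, 37]);
translate([775, 158, 594]) cube([37, 383, 37]);
translate([317, 158, 426]) cube([37, 37, 168]);
translate([775, 158, 426]) cube([37, 37, 168]);


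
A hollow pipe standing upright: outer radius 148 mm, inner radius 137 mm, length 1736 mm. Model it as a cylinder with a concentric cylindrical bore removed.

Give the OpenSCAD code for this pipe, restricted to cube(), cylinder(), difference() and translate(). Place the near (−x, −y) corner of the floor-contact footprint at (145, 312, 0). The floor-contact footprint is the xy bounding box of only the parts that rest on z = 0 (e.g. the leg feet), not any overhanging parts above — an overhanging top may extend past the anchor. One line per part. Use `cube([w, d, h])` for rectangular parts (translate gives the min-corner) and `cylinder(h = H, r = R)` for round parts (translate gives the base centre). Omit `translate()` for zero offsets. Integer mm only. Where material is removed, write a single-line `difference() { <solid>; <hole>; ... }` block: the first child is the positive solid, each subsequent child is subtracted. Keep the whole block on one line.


difference() { translate([293, 460, 0]) cylinder(h = 1736, r = 148); translate([293, 460, 0]) cylinder(h = 1736, r = 137); }


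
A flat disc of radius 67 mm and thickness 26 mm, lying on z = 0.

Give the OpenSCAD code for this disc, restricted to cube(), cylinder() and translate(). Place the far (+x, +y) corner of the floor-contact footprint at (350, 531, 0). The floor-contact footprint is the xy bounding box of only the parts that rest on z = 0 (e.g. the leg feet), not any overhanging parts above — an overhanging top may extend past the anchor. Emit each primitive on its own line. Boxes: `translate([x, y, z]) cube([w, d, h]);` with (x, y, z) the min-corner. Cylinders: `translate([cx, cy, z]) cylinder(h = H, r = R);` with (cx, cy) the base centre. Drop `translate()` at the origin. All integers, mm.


translate([283, 464, 0]) cylinder(h = 26, r = 67);


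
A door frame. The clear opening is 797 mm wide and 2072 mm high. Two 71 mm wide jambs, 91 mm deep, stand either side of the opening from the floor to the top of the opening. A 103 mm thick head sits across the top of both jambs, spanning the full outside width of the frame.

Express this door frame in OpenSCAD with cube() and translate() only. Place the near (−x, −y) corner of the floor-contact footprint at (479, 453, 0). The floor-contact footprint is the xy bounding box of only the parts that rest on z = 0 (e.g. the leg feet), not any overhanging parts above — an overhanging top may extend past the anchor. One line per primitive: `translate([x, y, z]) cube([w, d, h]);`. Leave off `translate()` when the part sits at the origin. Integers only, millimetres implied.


translate([479, 453, 0]) cube([71, 91, 2072]);
translate([1347, 453, 0]) cube([71, 91, 2072]);
translate([479, 453, 2072]) cube([939, 91, 103]);


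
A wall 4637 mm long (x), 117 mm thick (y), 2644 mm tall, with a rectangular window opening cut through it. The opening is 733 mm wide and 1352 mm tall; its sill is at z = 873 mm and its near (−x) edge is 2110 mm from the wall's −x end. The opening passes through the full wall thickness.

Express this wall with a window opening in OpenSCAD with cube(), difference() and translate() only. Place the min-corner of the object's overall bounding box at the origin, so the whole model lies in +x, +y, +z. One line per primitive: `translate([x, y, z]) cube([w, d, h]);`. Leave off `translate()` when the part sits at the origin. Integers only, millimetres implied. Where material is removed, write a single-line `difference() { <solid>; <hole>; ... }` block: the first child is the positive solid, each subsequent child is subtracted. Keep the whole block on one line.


difference() { cube([4637, 117, 2644]); translate([2110, 0, 873]) cube([733, 117, 1352]); }


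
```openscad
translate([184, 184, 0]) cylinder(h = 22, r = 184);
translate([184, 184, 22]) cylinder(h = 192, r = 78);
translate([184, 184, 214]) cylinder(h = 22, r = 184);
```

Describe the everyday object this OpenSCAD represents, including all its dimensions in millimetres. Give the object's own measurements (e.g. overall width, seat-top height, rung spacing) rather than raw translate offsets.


A spool: two coaxial disc flanges of radius 184 mm and thickness 22 mm, joined by a core cylinder of radius 78 mm and height 192 mm. The lower flange rests on z = 0 and the three cylinders share a vertical axis.


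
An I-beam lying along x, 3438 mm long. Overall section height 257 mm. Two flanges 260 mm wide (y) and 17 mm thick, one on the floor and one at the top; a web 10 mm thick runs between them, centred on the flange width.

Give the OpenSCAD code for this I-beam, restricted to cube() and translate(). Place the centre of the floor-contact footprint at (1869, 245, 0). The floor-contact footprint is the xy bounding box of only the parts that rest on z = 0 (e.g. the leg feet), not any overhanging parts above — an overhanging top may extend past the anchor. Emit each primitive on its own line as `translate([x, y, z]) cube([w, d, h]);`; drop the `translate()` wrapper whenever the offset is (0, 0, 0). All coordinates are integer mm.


translate([150, 115, 0]) cube([3438, 260, 17]);
translate([150, 240, 17]) cube([3438, 10, 223]);
translate([150, 115, 240]) cube([3438, 260, 17]);


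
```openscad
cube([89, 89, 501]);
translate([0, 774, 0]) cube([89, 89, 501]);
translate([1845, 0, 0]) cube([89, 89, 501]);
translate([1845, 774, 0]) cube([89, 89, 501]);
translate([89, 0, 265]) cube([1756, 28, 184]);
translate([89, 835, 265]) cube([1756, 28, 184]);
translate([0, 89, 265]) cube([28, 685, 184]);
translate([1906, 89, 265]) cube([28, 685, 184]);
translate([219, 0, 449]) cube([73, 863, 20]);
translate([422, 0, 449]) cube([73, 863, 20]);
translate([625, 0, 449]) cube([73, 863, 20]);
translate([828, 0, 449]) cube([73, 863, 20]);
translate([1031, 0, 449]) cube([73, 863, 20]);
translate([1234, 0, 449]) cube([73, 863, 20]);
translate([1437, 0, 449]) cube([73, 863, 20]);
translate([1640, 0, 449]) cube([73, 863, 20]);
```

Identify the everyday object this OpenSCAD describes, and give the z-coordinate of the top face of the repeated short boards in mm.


A bed frame. The slat-top height is 469 mm.

Four posts, four rails, and a row of slats — a bed frame. Slats sit on the rails at z = 265 + 184 = 449; with slat thickness 20, the top is 469 mm.


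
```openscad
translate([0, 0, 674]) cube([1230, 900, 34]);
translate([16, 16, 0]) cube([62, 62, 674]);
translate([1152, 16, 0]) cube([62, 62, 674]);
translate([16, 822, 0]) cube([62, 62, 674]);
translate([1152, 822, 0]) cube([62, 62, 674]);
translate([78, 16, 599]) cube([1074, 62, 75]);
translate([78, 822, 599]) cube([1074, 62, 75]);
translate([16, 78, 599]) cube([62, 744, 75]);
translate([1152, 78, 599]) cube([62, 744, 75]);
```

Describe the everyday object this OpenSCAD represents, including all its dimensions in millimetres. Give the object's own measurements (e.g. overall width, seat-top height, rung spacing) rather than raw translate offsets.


A table: top 1230 mm (x) × 900 mm (y), 34 mm thick, upper face at z = 708 mm, on four 62×62 mm square legs, each inset 16 mm from the nearest pair of top edges from z = 0 to the bottom of the top. Four apron rails, 62 mm thick and 75 mm tall, run between adjacent legs with their top edges flush with the underside of the top and their outer faces flush with the legs' outer faces.


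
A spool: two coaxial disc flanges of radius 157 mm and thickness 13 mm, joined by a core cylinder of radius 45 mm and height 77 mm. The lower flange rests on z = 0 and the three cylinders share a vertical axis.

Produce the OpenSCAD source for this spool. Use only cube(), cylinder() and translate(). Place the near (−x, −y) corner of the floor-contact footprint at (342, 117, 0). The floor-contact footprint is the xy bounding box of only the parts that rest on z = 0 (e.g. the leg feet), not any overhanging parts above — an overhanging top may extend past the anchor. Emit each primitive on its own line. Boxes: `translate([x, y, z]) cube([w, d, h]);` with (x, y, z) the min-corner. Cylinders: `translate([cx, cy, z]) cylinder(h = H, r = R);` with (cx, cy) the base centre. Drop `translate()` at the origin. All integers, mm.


translate([499, 274, 0]) cylinder(h = 13, r = 157);
translate([499, 274, 13]) cylinder(h = 77, r = 45);
translate([499, 274, 90]) cylinder(h = 13, r = 157);


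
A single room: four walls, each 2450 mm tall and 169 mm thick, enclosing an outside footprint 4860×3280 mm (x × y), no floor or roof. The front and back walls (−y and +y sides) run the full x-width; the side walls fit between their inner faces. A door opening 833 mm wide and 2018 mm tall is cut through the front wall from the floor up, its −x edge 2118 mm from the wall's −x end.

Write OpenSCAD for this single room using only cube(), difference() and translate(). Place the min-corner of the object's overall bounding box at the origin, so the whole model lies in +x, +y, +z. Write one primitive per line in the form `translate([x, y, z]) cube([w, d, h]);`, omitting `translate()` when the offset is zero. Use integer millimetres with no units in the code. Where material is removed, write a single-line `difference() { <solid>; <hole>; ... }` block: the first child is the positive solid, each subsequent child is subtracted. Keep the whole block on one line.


difference() { cube([4860, 169, 2450]); translate([2118, 0, 0]) cube([833, 169, 2018]); }
translate([0, 3111, 0]) cube([4860, 169, 2450]);
translate([0, 169, 0]) cube([169, 2942, 2450]);
translate([4691, 169, 0]) cube([169, 2942, 2450]);


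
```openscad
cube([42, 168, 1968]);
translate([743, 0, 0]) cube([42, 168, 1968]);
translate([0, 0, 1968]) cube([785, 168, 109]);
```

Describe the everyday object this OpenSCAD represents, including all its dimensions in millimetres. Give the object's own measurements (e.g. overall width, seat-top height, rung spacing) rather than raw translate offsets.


A door frame. The clear opening is 701 mm wide and 1968 mm high. Two 42 mm wide jambs, 168 mm deep, stand either side of the opening from the floor to the top of the opening. A 109 mm thick head sits across the top of both jambs, spanning the full outside width of the frame.


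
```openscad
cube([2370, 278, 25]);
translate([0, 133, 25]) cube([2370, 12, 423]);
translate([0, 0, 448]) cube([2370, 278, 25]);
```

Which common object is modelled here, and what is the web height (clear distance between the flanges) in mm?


An I-beam. The web height is 423 mm.

Two wide flanges with a thin centred web — an I-beam. Overall 473 mm minus two 25 mm flanges gives a web of 473 − 2·25 = 423 mm.


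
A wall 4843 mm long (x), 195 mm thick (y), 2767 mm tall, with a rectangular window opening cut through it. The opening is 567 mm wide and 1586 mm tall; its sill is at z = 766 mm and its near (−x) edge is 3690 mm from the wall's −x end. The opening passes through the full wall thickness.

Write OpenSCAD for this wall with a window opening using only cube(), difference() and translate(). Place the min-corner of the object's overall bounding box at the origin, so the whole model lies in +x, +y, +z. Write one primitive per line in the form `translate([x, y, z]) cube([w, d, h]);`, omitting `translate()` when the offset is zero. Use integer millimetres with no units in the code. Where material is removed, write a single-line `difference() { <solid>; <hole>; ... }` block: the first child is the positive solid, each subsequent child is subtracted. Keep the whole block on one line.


difference() { cube([4843, 195, 2767]); translate([3690, 0, 766]) cube([567, 195, 1586]); }


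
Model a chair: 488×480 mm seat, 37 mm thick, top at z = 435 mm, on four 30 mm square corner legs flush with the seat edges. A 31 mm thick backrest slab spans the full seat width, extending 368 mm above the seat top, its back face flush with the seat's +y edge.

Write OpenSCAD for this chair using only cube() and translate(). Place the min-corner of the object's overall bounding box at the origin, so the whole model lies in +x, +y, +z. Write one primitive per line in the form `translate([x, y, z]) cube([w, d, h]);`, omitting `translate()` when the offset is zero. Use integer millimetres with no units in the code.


translate([0, 0, 398]) cube([488, 480, 37]);
cube([30, 30, 398]);
translate([458, 0, 0]) cube([30, 30, 398]);
translate([0, 450, 0]) cube([30, 30, 398]);
translate([458, 450, 0]) cube([30, 30, 398]);
translate([0, 449, 435]) cube([488, 31, 368]);


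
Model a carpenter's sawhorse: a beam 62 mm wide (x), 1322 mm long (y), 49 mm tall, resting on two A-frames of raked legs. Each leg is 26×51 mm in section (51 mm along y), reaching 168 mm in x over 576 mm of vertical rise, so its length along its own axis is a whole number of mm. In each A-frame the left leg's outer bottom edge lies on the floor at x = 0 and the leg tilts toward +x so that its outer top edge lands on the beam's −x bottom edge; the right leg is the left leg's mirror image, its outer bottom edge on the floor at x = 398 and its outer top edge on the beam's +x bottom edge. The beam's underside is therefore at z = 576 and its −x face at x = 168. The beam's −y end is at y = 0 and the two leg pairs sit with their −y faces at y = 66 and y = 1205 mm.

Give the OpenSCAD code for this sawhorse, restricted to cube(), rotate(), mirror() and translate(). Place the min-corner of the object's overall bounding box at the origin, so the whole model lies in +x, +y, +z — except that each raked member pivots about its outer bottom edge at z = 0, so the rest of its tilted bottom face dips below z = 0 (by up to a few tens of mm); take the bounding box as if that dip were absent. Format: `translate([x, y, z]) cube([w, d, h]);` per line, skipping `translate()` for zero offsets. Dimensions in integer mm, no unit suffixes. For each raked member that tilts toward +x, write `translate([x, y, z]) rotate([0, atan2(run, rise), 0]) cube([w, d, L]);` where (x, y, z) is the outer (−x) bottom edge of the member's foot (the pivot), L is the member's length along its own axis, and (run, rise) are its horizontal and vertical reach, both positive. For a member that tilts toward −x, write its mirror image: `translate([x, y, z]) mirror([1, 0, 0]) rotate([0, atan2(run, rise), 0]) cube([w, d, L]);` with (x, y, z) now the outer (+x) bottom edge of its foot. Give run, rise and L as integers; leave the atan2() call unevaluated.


translate([168, 0, 576]) cube([62, 1322, 49]);
translate([0, 66, 0]) rotate([0, atan2(168, 576), 0]) cube([26, 51, 600]);
translate([398, 66, 0]) mirror([1, 0, 0]) rotate([0, atan2(168, 576), 0]) cube([26, 51, 600]);
translate([0, 1205, 0]) rotate([0, atan2(168, 576), 0]) cube([26, 51, 600]);
translate([398, 1205, 0]) mirror([1, 0, 0]) rotate([0, atan2(168, 576), 0]) cube([26, 51, 600]);


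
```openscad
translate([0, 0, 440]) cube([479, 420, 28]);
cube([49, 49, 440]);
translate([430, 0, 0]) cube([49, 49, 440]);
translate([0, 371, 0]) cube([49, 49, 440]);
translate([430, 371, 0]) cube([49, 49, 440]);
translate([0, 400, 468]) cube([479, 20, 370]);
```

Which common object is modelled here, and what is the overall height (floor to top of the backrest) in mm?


A chair. The overall height is 838 mm.

A slab on four corner posts with a tall panel at the back — a chair. The seat slab sits at z = 440 with thickness 28, and the 370 mm backrest starts at the seat top, so the overall height is 440 + 28 + 370 = 838 mm.


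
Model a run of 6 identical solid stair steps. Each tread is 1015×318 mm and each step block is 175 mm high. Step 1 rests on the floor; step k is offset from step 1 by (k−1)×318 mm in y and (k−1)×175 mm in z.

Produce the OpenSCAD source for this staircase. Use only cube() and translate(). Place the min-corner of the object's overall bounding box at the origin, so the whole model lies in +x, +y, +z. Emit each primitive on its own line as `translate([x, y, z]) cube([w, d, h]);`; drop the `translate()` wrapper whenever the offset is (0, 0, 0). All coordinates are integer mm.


cube([1015, 318, 175]);
translate([0, 318, 175]) cube([1015, 318, 175]);
translate([0, 636, 350]) cube([1015, 318, 175]);
translate([0, 954, 525]) cube([1015, 318, 175]);
translate([0, 1272, 700]) cube([1015, 318, 175]);
translate([0, 1590, 875]) cube([1015, 318, 175]);


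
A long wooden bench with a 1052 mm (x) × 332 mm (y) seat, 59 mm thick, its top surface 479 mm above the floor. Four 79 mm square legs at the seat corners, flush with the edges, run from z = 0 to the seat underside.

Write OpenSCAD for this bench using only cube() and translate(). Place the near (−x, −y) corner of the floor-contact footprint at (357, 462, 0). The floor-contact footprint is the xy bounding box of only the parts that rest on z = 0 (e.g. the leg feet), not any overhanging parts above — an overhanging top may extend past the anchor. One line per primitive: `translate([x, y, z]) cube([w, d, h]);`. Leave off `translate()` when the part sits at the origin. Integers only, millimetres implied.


translate([357, 462, 420]) cube([1052, 332, 59]);
translate([357, 462, 0]) cube([79, 79, 420]);
translate([357, 715, 0]) cube([79, 79, 420]);
translate([1330, 462, 0]) cube([79, 79, 420]);
translate([1330, 715, 0]) cube([79, 79, 420]);


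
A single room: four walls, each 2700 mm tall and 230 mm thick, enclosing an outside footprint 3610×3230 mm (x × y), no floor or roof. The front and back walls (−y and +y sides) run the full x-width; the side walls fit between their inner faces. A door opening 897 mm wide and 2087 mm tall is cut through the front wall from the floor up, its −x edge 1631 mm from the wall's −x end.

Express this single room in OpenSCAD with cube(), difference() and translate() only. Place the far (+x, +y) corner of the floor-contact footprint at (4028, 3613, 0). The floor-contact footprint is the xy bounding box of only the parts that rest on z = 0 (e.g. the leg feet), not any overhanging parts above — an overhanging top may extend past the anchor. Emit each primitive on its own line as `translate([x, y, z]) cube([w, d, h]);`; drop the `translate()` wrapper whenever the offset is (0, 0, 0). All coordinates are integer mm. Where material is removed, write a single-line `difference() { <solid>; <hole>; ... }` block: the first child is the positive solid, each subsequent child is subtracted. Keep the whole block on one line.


difference() { translate([418, 383, 0]) cube([3610, 230, 2700]); translate([2049, 383, 0]) cube([897, 230, 2087]); }
translate([418, 3383, 0]) cube([3610, 230, 2700]);
translate([418, 613, 0]) cube([230, 2770, 2700]);
translate([3798, 613, 0]) cube([230, 2770, 2700]);
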